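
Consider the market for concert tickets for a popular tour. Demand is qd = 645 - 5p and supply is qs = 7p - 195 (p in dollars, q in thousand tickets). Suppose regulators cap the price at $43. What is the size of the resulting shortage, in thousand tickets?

In a free market, 645 - 5p = 7p - 195 gives the equilibrium p* = 70, q* = 295.
Because the ceiling (43) lies below the market-clearing price, it is binding.
At p = 43: qd = 645 - 5·43 = 430 and qs = 7·43 - 195 = 106.
Shortage = qd - qs = 430 - 106 = 324.

324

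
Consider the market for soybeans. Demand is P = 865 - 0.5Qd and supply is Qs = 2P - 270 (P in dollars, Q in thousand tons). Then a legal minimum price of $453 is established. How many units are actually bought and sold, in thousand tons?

Rearranging demand gives Qd = 1730 - 2P. Setting quantity demanded equal to quantity supplied, 1730 - 2P = 2P - 270, gives P* = 500 and Q* = 730.
The floor of 453 is below the equilibrium price 500, so it is not binding; the market clears at P* = 500, Q* = 730.

730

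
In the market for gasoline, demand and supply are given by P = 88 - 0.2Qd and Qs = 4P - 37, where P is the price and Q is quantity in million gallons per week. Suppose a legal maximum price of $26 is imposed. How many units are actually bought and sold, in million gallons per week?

67

Rearranging demand gives Qd = 440 - 5P. Equilibrium: 440 - 5P = 4P - 37, so 477 = 9P and P* = 53, Q* = 175.
Because the ceiling (26) lies below the market-clearing price, it is binding.
At P = 26: Qd = 440 - 5·26 = 310 and Qs = 4·26 - 37 = 67.
The quantity actually transacted is the short side, supply: 67.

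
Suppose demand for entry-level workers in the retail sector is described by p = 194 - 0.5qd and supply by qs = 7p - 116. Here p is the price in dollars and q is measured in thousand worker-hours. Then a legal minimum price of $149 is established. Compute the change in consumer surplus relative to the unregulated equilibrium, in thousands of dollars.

Rearranging demand gives qd = 388 - 2p. Setting quantity demanded equal to quantity supplied, 388 - 2p = 7p - 116, gives p* = 56 and q* = 276.
Because the floor (149) lies above the market-clearing price, it is binding.
At p = 149: qd = 388 - 2·149 = 90 and qs = 7·149 - 116 = 927.
Consumer surplus without the control is ½ · (194 - 56) · 276 = 19044.
With the floor, consumers buy 90 units at 149, so CS = ½ · (194 - 149) · 90 = 2025.
Change in consumer surplus = 2025 - 19044 = -17019.

-17019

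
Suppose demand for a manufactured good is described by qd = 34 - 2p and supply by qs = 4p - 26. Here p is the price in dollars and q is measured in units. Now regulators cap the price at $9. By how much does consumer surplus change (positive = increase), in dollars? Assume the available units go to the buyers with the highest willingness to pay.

In a free market, 34 - 2p = 4p - 26 gives the equilibrium p* = 10, q* = 14.
Since 9 < 10, the ceiling is binding.
At p = 9: qd = 34 - 2·9 = 16 and qs = 4·9 - 26 = 10.
Consumer surplus without the control is ½ · (17 - 10) · 14 = 49.
With the ceiling, 10 units are sold at 9 (assume they go to the highest-value buyers). The demand price at q = 10 is 12, so CS = ½ · [(17 - 9) + (12 - 9)] · 10 = 55.
Change in consumer surplus = 55 - 49 = 6.

6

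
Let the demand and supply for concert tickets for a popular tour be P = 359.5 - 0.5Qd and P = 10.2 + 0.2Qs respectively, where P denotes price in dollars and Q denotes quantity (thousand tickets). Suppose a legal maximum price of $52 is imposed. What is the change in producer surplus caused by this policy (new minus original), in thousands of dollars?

Rearranging demand gives Qd = 719 - 2P; rearranging supply gives Qs = 5P - 51. Equilibrium: 719 - 2P = 5P - 51, so 770 = 7P and P* = 110, Q* = 499.
Since 52 < 110, the ceiling is binding.
At P = 52: Qd = 719 - 2·52 = 615 and Qs = 5·52 - 51 = 209.
Producer surplus without the control is ½ · (110 - 10.2) · 499 = 24900.1.
With the ceiling, producers sell 209 units at 52, so PS = ½ · (52 - 10.2) · 209 = 4368.1.
Change in producer surplus = 4368.1 - 24900.1 = -20532.

-20532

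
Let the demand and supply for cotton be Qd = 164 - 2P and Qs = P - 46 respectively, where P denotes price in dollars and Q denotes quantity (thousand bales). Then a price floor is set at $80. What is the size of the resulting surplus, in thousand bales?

Setting quantity demanded equal to quantity supplied, 164 - 2P = P - 46, gives P* = 70 and Q* = 24.
Since 80 > 70, the floor is binding.
At P = 80: Qd = 164 - 2·80 = 4 and Qs = 80 - 46 = 34.
Surplus = Qs - Qd = 34 - 4 = 30.

30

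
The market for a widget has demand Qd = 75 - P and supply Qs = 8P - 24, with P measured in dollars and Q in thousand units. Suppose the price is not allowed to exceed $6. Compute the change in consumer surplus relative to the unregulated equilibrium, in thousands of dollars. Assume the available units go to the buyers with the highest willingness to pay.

-680

Setting quantity demanded equal to quantity supplied, 75 - P = 8P - 24, gives P* = 11 and Q* = 64.
Since 6 < 11, the ceiling is binding.
At P = 6: Qd = 75 - 6 = 69 and Qs = 8·6 - 24 = 24.
Consumer surplus without the control is ½ · (75 - 11) · 64 = 2048.
With the ceiling, 24 units are sold at 6 (assume they go to the highest-value buyers). The demand price at Q = 24 is 51, so CS = ½ · [(75 - 6) + (51 - 6)] · 24 = 1368.
Change in consumer surplus = 1368 - 2048 = -680.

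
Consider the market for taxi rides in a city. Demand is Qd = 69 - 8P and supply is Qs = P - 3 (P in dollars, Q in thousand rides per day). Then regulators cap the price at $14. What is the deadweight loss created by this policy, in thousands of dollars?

0

Setting quantity demanded equal to quantity supplied, 69 - 8P = P - 3, gives P* = 8 and Q* = 5.
Since 14 is above P* = 8, the ceiling does not bind and the free-market outcome prevails.
Since the control does not bind, no trades are prevented and deadweight loss is zero.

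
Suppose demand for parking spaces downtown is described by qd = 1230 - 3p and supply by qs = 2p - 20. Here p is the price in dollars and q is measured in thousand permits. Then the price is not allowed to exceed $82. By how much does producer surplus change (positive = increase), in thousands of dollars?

Without the control the market clears where 1230 - 3p = 2p - 20, i.e. p* = 250 and q* = 480.
Because the ceiling (82) lies below the market-clearing price, it is binding.
At p = 82: qd = 1230 - 3·82 = 984 and qs = 2·82 - 20 = 144.
Producer surplus without the control is ½ · (250 - 10) · 480 = 57600.
With the ceiling, producers sell 144 units at 82, so PS = ½ · (82 - 10) · 144 = 5184.
Change in producer surplus = 5184 - 57600 = -52416.

-52416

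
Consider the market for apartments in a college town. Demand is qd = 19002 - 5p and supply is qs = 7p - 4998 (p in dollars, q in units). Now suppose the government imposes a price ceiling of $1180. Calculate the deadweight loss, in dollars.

5648160

In a free market, 19002 - 5p = 7p - 4998 gives the equilibrium p* = 2000, q* = 9002.
Because the ceiling (1180) lies below the market-clearing price, it is binding.
At p = 1180: qd = 19002 - 5·1180 = 13102 and qs = 7·1180 - 4998 = 3262.
Quantity traded falls to 3262. At q = 3262 the demand price is (19002 - 3262)/5 = 3148 and the supply price is (4998 + 3262)/7 = 1180.
Deadweight loss = ½ · (3148 - 1180) · (9002 - 3262) = ½ · 1968 · 5740 = 5648160.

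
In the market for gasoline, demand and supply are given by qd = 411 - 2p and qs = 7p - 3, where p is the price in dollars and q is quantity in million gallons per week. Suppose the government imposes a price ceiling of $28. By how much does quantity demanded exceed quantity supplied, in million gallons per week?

Without the control the market clears where 411 - 2p = 7p - 3, i.e. p* = 46 and q* = 319.
Since 28 < 46, the ceiling is binding.
At p = 28: qd = 411 - 2·28 = 355 and qs = 7·28 - 3 = 193.
Shortage = qd - qs = 355 - 193 = 162.

162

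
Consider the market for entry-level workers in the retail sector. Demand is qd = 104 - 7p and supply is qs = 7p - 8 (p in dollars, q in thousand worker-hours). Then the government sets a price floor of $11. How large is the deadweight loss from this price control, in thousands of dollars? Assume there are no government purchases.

63

Without the control the market clears where 104 - 7p = 7p - 8, i.e. p* = 8 and q* = 48.
The floor of 11 is above the equilibrium price 8, so it binds.
At p = 11: qd = 104 - 7·11 = 27 and qs = 7·11 - 8 = 69.
Quantity traded falls to 27. At q = 27 the demand price is (104 - 27)/7 = 11 and the supply price is (8 + 27)/7 = 5.
Deadweight loss = ½ · (11 - 5) · (48 - 27) = ½ · 6 · 21 = 63.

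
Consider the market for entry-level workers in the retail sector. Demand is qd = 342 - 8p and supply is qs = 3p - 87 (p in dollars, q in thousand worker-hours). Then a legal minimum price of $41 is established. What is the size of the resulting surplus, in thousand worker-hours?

22

Setting quantity demanded equal to quantity supplied, 342 - 8p = 3p - 87, gives p* = 39 and q* = 30.
The floor of 41 is above the equilibrium price 39, so it binds.
At p = 41: qd = 342 - 8·41 = 14 and qs = 3·41 - 87 = 36.
Surplus = qs - qd = 36 - 14 = 22.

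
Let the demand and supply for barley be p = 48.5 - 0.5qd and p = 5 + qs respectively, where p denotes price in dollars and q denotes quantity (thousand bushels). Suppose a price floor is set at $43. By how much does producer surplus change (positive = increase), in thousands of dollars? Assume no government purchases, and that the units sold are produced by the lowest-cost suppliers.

-63

Rearranging demand gives qd = 97 - 2p; rearranging supply gives qs = p - 5. In a free market, 97 - 2p = p - 5 gives the equilibrium p* = 34, q* = 29.
The floor of 43 is above the equilibrium price 34, so it binds.
At p = 43: qd = 97 - 2·43 = 11 and qs = 43 - 5 = 38.
Producer surplus without the control is ½ · (34 - 5) · 29 = 420.5.
With the floor, 11 units are sold at 43. The supply price at q = 11 is 16, so PS = ½ · [(43 - 5) + (43 - 16)] · 11 = 357.5.
Change in producer surplus = 357.5 - 420.5 = -63.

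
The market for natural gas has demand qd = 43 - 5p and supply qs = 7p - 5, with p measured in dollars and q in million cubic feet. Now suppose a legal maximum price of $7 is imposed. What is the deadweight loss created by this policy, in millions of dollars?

Equilibrium: 43 - 5p = 7p - 5, so 48 = 12p and p* = 4, q* = 23.
The ceiling of 7 is above the equilibrium price 4, so it is not binding; the market clears at p* = 4, q* = 23.
Since the control does not bind, no trades are prevented and deadweight loss is zero.

0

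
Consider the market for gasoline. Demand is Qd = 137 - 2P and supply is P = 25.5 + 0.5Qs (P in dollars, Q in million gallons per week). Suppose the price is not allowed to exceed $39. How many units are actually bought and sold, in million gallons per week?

27

Rearranging supply gives Qs = 2P - 51. In a free market, 137 - 2P = 2P - 51 gives the equilibrium P* = 47, Q* = 43.
Because the ceiling (39) lies below the market-clearing price, it is binding.
At P = 39: Qd = 137 - 2·39 = 59 and Qs = 2·39 - 51 = 27.
The quantity actually transacted is the short side, supply: 27.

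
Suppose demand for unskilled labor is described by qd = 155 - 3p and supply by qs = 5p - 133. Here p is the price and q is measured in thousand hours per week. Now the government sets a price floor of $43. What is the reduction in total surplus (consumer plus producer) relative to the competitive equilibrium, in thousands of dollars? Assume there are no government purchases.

Equilibrium: 155 - 3p = 5p - 133, so 288 = 8p and p* = 36, q* = 47.
Since 43 > 36, the floor is binding.
At p = 43: qd = 155 - 3·43 = 26 and qs = 5·43 - 133 = 82.
Quantity traded falls to 26. At q = 26 the demand price is (155 - 26)/3 = 43 and the supply price is (133 + 26)/5 = 31.8.
Deadweight loss = ½ · (43 - 31.8) · (47 - 26) = ½ · 11.2 · 21 = 117.6.

117.6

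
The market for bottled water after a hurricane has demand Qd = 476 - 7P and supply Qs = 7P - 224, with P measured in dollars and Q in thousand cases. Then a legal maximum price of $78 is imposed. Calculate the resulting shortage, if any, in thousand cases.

0

Setting quantity demanded equal to quantity supplied, 476 - 7P = 7P - 224, gives P* = 50 and Q* = 126.
The ceiling of 78 is above the equilibrium price 50, so it is not binding; the market clears at P* = 50, Q* = 126.
Since the control does not bind, there is no shortage.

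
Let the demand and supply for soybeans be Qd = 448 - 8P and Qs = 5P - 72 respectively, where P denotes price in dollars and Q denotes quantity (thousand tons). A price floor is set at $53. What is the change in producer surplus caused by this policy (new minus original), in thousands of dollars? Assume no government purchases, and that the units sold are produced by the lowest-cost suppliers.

In a free market, 448 - 8P = 5P - 72 gives the equilibrium P* = 40, Q* = 128.
The floor of 53 is above the equilibrium price 40, so it binds.
At P = 53: Qd = 448 - 8·53 = 24 and Qs = 5·53 - 72 = 193.
Producer surplus without the control is ½ · (40 - 14.4) · 128 = 1638.4.
With the floor, 24 units are sold at 53. The supply price at Q = 24 is 19.2, so PS = ½ · [(53 - 14.4) + (53 - 19.2)] · 24 = 868.8.
Change in producer surplus = 868.8 - 1638.4 = -769.6.

-769.6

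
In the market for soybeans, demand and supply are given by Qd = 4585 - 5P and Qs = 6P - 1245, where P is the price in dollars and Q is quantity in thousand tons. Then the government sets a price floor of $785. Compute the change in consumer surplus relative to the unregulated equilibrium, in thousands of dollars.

Equilibrium: 4585 - 5P = 6P - 1245, so 5830 = 11P and P* = 530, Q* = 1935.
Since 785 > 530, the floor is binding.
At P = 785: Qd = 4585 - 5·785 = 660 and Qs = 6·785 - 1245 = 3465.
Consumer surplus without the control is ½ · (917 - 530) · 1935 = 374422.5.
With the floor, consumers buy 660 units at 785, so CS = ½ · (917 - 785) · 660 = 43560.
Change in consumer surplus = 43560 - 374422.5 = -330862.5.

-330862.5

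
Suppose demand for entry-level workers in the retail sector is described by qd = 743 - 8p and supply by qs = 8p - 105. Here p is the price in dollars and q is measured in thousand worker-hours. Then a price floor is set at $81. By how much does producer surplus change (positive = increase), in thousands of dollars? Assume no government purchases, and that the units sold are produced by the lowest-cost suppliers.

Equilibrium: 743 - 8p = 8p - 105, so 848 = 16p and p* = 53, q* = 319.
Since 81 > 53, the floor is binding.
At p = 81: qd = 743 - 8·81 = 95 and qs = 8·81 - 105 = 543.
Producer surplus without the control is ½ · (53 - 13.125) · 319 = 6360.0625.
With the floor, 95 units are sold at 81. The supply price at q = 95 is 25, so PS = ½ · [(81 - 13.125) + (81 - 25)] · 95 = 5884.0625.
Change in producer surplus = 5884.0625 - 6360.0625 = -476.

-476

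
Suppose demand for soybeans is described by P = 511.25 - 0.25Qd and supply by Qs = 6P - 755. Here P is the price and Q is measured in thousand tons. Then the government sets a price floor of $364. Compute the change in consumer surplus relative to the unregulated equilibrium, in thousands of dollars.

Rearranging demand gives Qd = 2045 - 4P. Without the control the market clears where 2045 - 4P = 6P - 755, i.e. P* = 280 and Q* = 925.
Because the floor (364) lies above the market-clearing price, it is binding.
At P = 364: Qd = 2045 - 4·364 = 589 and Qs = 6·364 - 755 = 1429.
Consumer surplus without the control is ½ · (511.25 - 280) · 925 = 106953.125.
With the floor, consumers buy 589 units at 364, so CS = ½ · (511.25 - 364) · 589 = 43365.125.
Change in consumer surplus = 43365.125 - 106953.125 = -63588.

-63588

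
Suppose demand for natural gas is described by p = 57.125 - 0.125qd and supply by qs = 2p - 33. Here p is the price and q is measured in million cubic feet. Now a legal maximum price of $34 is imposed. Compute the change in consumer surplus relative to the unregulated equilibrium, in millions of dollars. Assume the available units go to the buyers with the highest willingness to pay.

468.75

Rearranging demand gives qd = 457 - 8p. Setting quantity demanded equal to quantity supplied, 457 - 8p = 2p - 33, gives p* = 49 and q* = 65.
The ceiling of 34 is below the equilibrium price 49, so it binds.
At p = 34: qd = 457 - 8·34 = 185 and qs = 2·34 - 33 = 35.
Consumer surplus without the control is ½ · (57.125 - 49) · 65 = 264.0625.
With the ceiling, 35 units are sold at 34 (assume they go to the highest-value buyers). The demand price at q = 35 is 52.75, so CS = ½ · [(57.125 - 34) + (52.75 - 34)] · 35 = 732.8125.
Change in consumer surplus = 732.8125 - 264.0625 = 468.75.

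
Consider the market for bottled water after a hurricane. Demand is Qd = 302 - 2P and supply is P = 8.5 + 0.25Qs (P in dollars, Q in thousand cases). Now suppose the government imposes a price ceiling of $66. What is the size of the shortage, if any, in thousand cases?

0

Rearranging supply gives Qs = 4P - 34. Without the control the market clears where 302 - 2P = 4P - 34, i.e. P* = 56 and Q* = 190.
The ceiling of 66 is above the equilibrium price 56, so it is not binding; the market clears at P* = 56, Q* = 190.
Since the control does not bind, there is no shortage.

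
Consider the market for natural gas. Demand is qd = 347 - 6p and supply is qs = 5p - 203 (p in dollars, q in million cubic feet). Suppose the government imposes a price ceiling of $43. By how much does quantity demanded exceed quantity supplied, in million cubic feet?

Setting quantity demanded equal to quantity supplied, 347 - 6p = 5p - 203, gives p* = 50 and q* = 47.
Because the ceiling (43) lies below the market-clearing price, it is binding.
At p = 43: qd = 347 - 6·43 = 89 and qs = 5·43 - 203 = 12.
Shortage = qd - qs = 89 - 12 = 77.

77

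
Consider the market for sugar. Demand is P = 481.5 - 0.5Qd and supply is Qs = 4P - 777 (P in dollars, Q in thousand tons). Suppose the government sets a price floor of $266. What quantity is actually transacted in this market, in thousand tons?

383

Rearranging demand gives Qd = 963 - 2P. Equilibrium: 963 - 2P = 4P - 777, so 1740 = 6P and P* = 290, Q* = 383.
Since 266 is below P* = 290, the floor does not bind and the free-market outcome prevails.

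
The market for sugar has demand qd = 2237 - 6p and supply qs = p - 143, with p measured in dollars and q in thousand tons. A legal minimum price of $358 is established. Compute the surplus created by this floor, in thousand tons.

126

Without the control the market clears where 2237 - 6p = p - 143, i.e. p* = 340 and q* = 197.
Since 358 > 340, the floor is binding.
At p = 358: qd = 2237 - 6·358 = 89 and qs = 358 - 143 = 215.
Surplus = qs - qd = 215 - 89 = 126.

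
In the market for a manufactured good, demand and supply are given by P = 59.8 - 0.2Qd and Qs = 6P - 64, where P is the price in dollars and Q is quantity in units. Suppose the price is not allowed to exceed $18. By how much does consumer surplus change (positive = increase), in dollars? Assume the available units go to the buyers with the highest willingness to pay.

-150

Rearranging demand gives Qd = 299 - 5P. Setting quantity demanded equal to quantity supplied, 299 - 5P = 6P - 64, gives P* = 33 and Q* = 134.
Since 18 < 33, the ceiling is binding.
At P = 18: Qd = 299 - 5·18 = 209 and Qs = 6·18 - 64 = 44.
Consumer surplus without the control is ½ · (59.8 - 33) · 134 = 1795.6.
With the ceiling, 44 units are sold at 18 (assume they go to the highest-value buyers). The demand price at Q = 44 is 51, so CS = ½ · [(59.8 - 18) + (51 - 18)] · 44 = 1645.6.
Change in consumer surplus = 1645.6 - 1795.6 = -150.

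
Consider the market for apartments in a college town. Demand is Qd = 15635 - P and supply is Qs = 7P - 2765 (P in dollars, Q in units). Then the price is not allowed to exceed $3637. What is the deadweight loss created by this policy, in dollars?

Without the control the market clears where 15635 - P = 7P - 2765, i.e. P* = 2300 and Q* = 13335.
The ceiling of 3637 is above the equilibrium price 2300, so it is not binding; the market clears at P* = 2300, Q* = 13335.
Since the control does not bind, no trades are prevented and deadweight loss is zero.

0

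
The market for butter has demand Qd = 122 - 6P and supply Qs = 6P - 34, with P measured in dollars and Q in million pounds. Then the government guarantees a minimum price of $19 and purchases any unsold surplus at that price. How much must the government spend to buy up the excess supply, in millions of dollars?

Equilibrium: 122 - 6P = 6P - 34, so 156 = 12P and P* = 13, Q* = 44.
Because the floor (19) lies above the market-clearing price, it is binding.
At P = 19: Qd = 122 - 6·19 = 8 and Qs = 6·19 - 34 = 80.
Surplus = Qs - Qd = 72.
Government expenditure = surplus × support price = 72 × 19 = 1368.

1368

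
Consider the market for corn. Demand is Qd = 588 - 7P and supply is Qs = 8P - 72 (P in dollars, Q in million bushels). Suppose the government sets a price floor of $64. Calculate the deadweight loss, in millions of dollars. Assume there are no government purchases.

2625

Equilibrium: 588 - 7P = 8P - 72, so 660 = 15P and P* = 44, Q* = 280.
Since 64 > 44, the floor is binding.
At P = 64: Qd = 588 - 7·64 = 140 and Qs = 8·64 - 72 = 440.
Quantity traded falls to 140. At Q = 140 the demand price is (588 - 140)/7 = 64 and the supply price is (72 + 140)/8 = 26.5.
Deadweight loss = ½ · (64 - 26.5) · (280 - 140) = ½ · 37.5 · 140 = 2625.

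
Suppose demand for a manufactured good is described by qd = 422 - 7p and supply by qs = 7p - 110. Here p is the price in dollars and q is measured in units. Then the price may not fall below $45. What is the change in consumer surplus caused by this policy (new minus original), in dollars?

-920.5

Without the control the market clears where 422 - 7p = 7p - 110, i.e. p* = 38 and q* = 156.
Since 45 > 38, the floor is binding.
At p = 45: qd = 422 - 7·45 = 107 and qs = 7·45 - 110 = 205.
Consumer surplus without the control is ½ · (422/7 - 38) · 156 = 12168/7.
With the floor, consumers buy 107 units at 45, so CS = ½ · (422/7 - 45) · 107 = 11449/14.
Change in consumer surplus = 11449/14 - 12168/7 = -920.5.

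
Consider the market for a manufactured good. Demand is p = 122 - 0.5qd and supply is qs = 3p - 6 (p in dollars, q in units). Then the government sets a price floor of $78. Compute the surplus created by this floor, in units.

140

Rearranging demand gives qd = 244 - 2p. Equilibrium: 244 - 2p = 3p - 6, so 250 = 5p and p* = 50, q* = 144.
Because the floor (78) lies above the market-clearing price, it is binding.
At p = 78: qd = 244 - 2·78 = 88 and qs = 3·78 - 6 = 228.
Surplus = qs - qd = 228 - 88 = 140.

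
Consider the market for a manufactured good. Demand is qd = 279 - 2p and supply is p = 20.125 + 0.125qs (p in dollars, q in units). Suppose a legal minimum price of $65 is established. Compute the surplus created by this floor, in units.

Rearranging supply gives qs = 8p - 161. Setting quantity demanded equal to quantity supplied, 279 - 2p = 8p - 161, gives p* = 44 and q* = 191.
Because the floor (65) lies above the market-clearing price, it is binding.
At p = 65: qd = 279 - 2·65 = 149 and qs = 8·65 - 161 = 359.
Surplus = qs - qd = 359 - 149 = 210.

210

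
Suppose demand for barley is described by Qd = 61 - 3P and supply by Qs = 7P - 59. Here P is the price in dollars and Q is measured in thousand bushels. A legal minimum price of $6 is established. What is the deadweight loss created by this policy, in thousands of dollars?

Equilibrium: 61 - 3P = 7P - 59, so 120 = 10P and P* = 12, Q* = 25.
The floor of 6 is below the equilibrium price 12, so it is not binding; the market clears at P* = 12, Q* = 25.
Since the control does not bind, no trades are prevented and deadweight loss is zero.

0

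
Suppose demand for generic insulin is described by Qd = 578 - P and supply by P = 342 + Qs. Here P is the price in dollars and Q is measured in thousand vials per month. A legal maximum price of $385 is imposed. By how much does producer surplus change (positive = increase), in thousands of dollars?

Rearranging supply gives Qs = P - 342. Setting quantity demanded equal to quantity supplied, 578 - P = P - 342, gives P* = 460 and Q* = 118.
The ceiling of 385 is below the equilibrium price 460, so it binds.
At P = 385: Qd = 578 - 385 = 193 and Qs = 385 - 342 = 43.
Producer surplus without the control is ½ · (460 - 342) · 118 = 6962.
With the ceiling, producers sell 43 units at 385, so PS = ½ · (385 - 342) · 43 = 924.5.
Change in producer surplus = 924.5 - 6962 = -6037.5.

-6037.5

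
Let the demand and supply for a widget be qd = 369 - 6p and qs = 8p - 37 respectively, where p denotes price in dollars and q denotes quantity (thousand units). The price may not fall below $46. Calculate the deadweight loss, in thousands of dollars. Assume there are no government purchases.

1517.25

Setting quantity demanded equal to quantity supplied, 369 - 6p = 8p - 37, gives p* = 29 and q* = 195.
The floor of 46 is above the equilibrium price 29, so it binds.
At p = 46: qd = 369 - 6·46 = 93 and qs = 8·46 - 37 = 331.
Quantity traded falls to 93. At q = 93 the demand price is (369 - 93)/6 = 46 and the supply price is (37 + 93)/8 = 16.25.
Deadweight loss = ½ · (46 - 16.25) · (195 - 93) = ½ · 29.75 · 102 = 1517.25.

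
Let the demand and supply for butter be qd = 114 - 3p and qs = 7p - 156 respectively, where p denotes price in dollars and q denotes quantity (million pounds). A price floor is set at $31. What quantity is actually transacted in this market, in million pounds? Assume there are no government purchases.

21

In a free market, 114 - 3p = 7p - 156 gives the equilibrium p* = 27, q* = 33.
Since 31 > 27, the floor is binding.
At p = 31: qd = 114 - 3·31 = 21 and qs = 7·31 - 156 = 61.
The quantity actually transacted is the short side, demand: 21.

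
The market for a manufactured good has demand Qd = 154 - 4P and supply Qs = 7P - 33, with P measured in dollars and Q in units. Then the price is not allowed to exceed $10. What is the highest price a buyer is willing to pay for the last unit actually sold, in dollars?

29.25

Setting quantity demanded equal to quantity supplied, 154 - 4P = 7P - 33, gives P* = 17 and Q* = 86.
The ceiling of 10 is below the equilibrium price 17, so it binds.
At P = 10: Qd = 154 - 4·10 = 114 and Qs = 7·10 - 33 = 37.
Only 37 units reach the market. On the demand curve, the marginal buyer's willingness to pay at Q = 37 is (154 - 37)/4 = 29.25.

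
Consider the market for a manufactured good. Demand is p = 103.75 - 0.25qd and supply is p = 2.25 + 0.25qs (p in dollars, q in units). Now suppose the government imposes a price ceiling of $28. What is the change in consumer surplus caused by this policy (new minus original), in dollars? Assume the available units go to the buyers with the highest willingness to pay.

Rearranging demand gives qd = 415 - 4p; rearranging supply gives qs = 4p - 9. Equilibrium: 415 - 4p = 4p - 9, so 424 = 8p and p* = 53, q* = 203.
The ceiling of 28 is below the equilibrium price 53, so it binds.
At p = 28: qd = 415 - 4·28 = 303 and qs = 4·28 - 9 = 103.
Consumer surplus without the control is ½ · (103.75 - 53) · 203 = 5151.125.
With the ceiling, 103 units are sold at 28 (assume they go to the highest-value buyers). The demand price at q = 103 is 78, so CS = ½ · [(103.75 - 28) + (78 - 28)] · 103 = 6476.125.
Change in consumer surplus = 6476.125 - 5151.125 = 1325.

1325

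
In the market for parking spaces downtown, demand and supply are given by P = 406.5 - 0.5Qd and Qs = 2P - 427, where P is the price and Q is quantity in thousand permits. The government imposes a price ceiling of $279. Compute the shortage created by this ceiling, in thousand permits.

124

Rearranging demand gives Qd = 813 - 2P. Setting quantity demanded equal to quantity supplied, 813 - 2P = 2P - 427, gives P* = 310 and Q* = 193.
Since 279 < 310, the ceiling is binding.
At P = 279: Qd = 813 - 2·279 = 255 and Qs = 2·279 - 427 = 131.
Shortage = Qd - Qs = 255 - 131 = 124.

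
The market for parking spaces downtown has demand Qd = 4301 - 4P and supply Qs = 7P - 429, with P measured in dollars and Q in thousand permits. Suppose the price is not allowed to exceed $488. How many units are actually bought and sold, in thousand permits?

Setting quantity demanded equal to quantity supplied, 4301 - 4P = 7P - 429, gives P* = 430 and Q* = 2581.
The ceiling of 488 is above the equilibrium price 430, so it is not binding; the market clears at P* = 430, Q* = 2581.

2581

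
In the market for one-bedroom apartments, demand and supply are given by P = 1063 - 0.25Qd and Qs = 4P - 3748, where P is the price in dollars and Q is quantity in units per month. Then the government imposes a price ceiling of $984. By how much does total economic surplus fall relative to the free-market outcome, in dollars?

Rearranging demand gives Qd = 4252 - 4P. Setting quantity demanded equal to quantity supplied, 4252 - 4P = 4P - 3748, gives P* = 1000 and Q* = 252.
Because the ceiling (984) lies below the market-clearing price, it is binding.
At P = 984: Qd = 4252 - 4·984 = 316 and Qs = 4·984 - 3748 = 188.
Quantity traded falls to 188. At Q = 188 the demand price is (4252 - 188)/4 = 1016 and the supply price is (3748 + 188)/4 = 984.
Deadweight loss = ½ · (1016 - 984) · (252 - 188) = ½ · 32 · 64 = 1024.

1024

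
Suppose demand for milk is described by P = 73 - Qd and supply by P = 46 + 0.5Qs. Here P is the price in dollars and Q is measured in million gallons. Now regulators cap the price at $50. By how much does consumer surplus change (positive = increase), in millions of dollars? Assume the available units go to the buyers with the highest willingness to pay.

-10

Rearranging demand gives Qd = 73 - P; rearranging supply gives Qs = 2P - 92. Setting quantity demanded equal to quantity supplied, 73 - P = 2P - 92, gives P* = 55 and Q* = 18.
Because the ceiling (50) lies below the market-clearing price, it is binding.
At P = 50: Qd = 73 - 50 = 23 and Qs = 2·50 - 92 = 8.
Consumer surplus without the control is ½ · (73 - 55) · 18 = 162.
With the ceiling, 8 units are sold at 50 (assume they go to the highest-value buyers). The demand price at Q = 8 is 65, so CS = ½ · [(73 - 50) + (65 - 50)] · 8 = 152.
Change in consumer surplus = 152 - 162 = -10.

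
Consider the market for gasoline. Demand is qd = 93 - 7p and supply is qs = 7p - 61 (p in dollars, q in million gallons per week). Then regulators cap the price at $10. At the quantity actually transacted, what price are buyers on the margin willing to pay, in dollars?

Equilibrium: 93 - 7p = 7p - 61, so 154 = 14p and p* = 11, q* = 16.
Since 10 < 11, the ceiling is binding.
At p = 10: qd = 93 - 7·10 = 23 and qs = 7·10 - 61 = 9.
Only 9 units reach the market. On the demand curve, the marginal buyer's willingness to pay at q = 9 is (93 - 9)/7 = 12.

12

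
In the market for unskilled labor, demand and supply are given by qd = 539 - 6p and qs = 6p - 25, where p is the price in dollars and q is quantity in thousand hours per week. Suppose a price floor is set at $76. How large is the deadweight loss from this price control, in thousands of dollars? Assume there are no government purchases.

5046

Without the control the market clears where 539 - 6p = 6p - 25, i.e. p* = 47 and q* = 257.
Because the floor (76) lies above the market-clearing price, it is binding.
At p = 76: qd = 539 - 6·76 = 83 and qs = 6·76 - 25 = 431.
Quantity traded falls to 83. At q = 83 the demand price is (539 - 83)/6 = 76 and the supply price is (25 + 83)/6 = 18.
Deadweight loss = ½ · (76 - 18) · (257 - 83) = ½ · 58 · 174 = 5046.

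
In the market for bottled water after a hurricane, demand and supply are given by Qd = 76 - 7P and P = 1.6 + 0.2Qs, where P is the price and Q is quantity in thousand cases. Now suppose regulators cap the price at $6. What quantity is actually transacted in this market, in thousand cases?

Rearranging supply gives Qs = 5P - 8. Without the control the market clears where 76 - 7P = 5P - 8, i.e. P* = 7 and Q* = 27.
Since 6 < 7, the ceiling is binding.
At P = 6: Qd = 76 - 7·6 = 34 and Qs = 5·6 - 8 = 22.
The quantity actually transacted is the short side, supply: 22.

22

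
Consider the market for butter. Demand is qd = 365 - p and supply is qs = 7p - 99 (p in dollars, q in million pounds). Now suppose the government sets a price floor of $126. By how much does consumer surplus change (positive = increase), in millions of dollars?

Equilibrium: 365 - p = 7p - 99, so 464 = 8p and p* = 58, q* = 307.
Since 126 > 58, the floor is binding.
At p = 126: qd = 365 - 126 = 239 and qs = 7·126 - 99 = 783.
Consumer surplus without the control is ½ · (365 - 58) · 307 = 47124.5.
With the floor, consumers buy 239 units at 126, so CS = ½ · (365 - 126) · 239 = 28560.5.
Change in consumer surplus = 28560.5 - 47124.5 = -18564.

-18564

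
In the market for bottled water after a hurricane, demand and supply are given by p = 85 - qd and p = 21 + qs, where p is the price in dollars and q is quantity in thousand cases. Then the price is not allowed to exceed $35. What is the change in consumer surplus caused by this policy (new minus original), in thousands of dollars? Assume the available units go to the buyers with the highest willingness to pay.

Rearranging demand gives qd = 85 - p; rearranging supply gives qs = p - 21. Setting quantity demanded equal to quantity supplied, 85 - p = p - 21, gives p* = 53 and q* = 32.
The ceiling of 35 is below the equilibrium price 53, so it binds.
At p = 35: qd = 85 - 35 = 50 and qs = 35 - 21 = 14.
Consumer surplus without the control is ½ · (85 - 53) · 32 = 512.
With the ceiling, 14 units are sold at 35 (assume they go to the highest-value buyers). The demand price at q = 14 is 71, so CS = ½ · [(85 - 35) + (71 - 35)] · 14 = 602.
Change in consumer surplus = 602 - 512 = 90.

90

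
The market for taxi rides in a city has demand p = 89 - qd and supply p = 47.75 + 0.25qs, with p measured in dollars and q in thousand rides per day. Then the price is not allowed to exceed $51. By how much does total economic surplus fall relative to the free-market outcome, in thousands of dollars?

Rearranging demand gives qd = 89 - p; rearranging supply gives qs = 4p - 191. Setting quantity demanded equal to quantity supplied, 89 - p = 4p - 191, gives p* = 56 and q* = 33.
Since 51 < 56, the ceiling is binding.
At p = 51: qd = 89 - 51 = 38 and qs = 4·51 - 191 = 13.
Quantity traded falls to 13. At q = 13 the demand price is 89 - 13 = 76 and the supply price is (191 + 13)/4 = 51.
Deadweight loss = ½ · (76 - 51) · (33 - 13) = ½ · 25 · 20 = 250.

250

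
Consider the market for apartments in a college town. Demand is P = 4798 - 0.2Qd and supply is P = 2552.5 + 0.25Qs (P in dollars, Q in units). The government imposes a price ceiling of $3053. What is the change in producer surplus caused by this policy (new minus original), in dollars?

Rearranging demand gives Qd = 23990 - 5P; rearranging supply gives Qs = 4P - 10210. Setting quantity demanded equal to quantity supplied, 23990 - 5P = 4P - 10210, gives P* = 3800 and Q* = 4990.
The ceiling of 3053 is below the equilibrium price 3800, so it binds.
At P = 3053: Qd = 23990 - 5·3053 = 8725 and Qs = 4·3053 - 10210 = 2002.
Producer surplus without the control is ½ · (3800 - 2552.5) · 4990 = 3112512.5.
With the ceiling, producers sell 2002 units at 3053, so PS = ½ · (3053 - 2552.5) · 2002 = 501000.5.
Change in producer surplus = 501000.5 - 3112512.5 = -2611512.

-2611512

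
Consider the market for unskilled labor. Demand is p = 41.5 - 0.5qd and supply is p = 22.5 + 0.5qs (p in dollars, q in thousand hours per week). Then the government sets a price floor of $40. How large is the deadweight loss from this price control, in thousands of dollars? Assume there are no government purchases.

Rearranging demand gives qd = 83 - 2p; rearranging supply gives qs = 2p - 45. In a free market, 83 - 2p = 2p - 45 gives the equilibrium p* = 32, q* = 19.
The floor of 40 is above the equilibrium price 32, so it binds.
At p = 40: qd = 83 - 2·40 = 3 and qs = 2·40 - 45 = 35.
Quantity traded falls to 3. At q = 3 the demand price is (83 - 3)/2 = 40 and the supply price is (45 + 3)/2 = 24.
Deadweight loss = ½ · (40 - 24) · (19 - 3) = ½ · 16 · 16 = 128.

128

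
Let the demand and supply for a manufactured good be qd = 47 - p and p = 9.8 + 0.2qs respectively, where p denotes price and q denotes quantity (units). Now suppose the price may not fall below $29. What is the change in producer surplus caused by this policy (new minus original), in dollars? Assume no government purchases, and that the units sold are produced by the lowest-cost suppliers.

Rearranging supply gives qs = 5p - 49. Equilibrium: 47 - p = 5p - 49, so 96 = 6p and p* = 16, q* = 31.
The floor of 29 is above the equilibrium price 16, so it binds.
At p = 29: qd = 47 - 29 = 18 and qs = 5·29 - 49 = 96.
Producer surplus without the control is ½ · (16 - 9.8) · 31 = 96.1.
With the floor, 18 units are sold at 29. The supply price at q = 18 is 13.4, so PS = ½ · [(29 - 9.8) + (29 - 13.4)] · 18 = 313.2.
Change in producer surplus = 313.2 - 96.1 = 217.1.

217.1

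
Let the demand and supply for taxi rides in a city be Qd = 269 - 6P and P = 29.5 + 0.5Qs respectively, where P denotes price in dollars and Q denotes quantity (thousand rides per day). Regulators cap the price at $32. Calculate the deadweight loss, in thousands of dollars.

Rearranging supply gives Qs = 2P - 59. Setting quantity demanded equal to quantity supplied, 269 - 6P = 2P - 59, gives P* = 41 and Q* = 23.
Since 32 < 41, the ceiling is binding.
At P = 32: Qd = 269 - 6·32 = 77 and Qs = 2·32 - 59 = 5.
Quantity traded falls to 5. At Q = 5 the demand price is (269 - 5)/6 = 44 and the supply price is (59 + 5)/2 = 32.
Deadweight loss = ½ · (44 - 32) · (23 - 5) = ½ · 12 · 18 = 108.

108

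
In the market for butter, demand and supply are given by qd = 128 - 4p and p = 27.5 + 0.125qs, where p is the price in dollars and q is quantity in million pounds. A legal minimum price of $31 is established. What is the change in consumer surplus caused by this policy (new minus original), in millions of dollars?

Rearranging supply gives qs = 8p - 220. Equilibrium: 128 - 4p = 8p - 220, so 348 = 12p and p* = 29, q* = 12.
Because the floor (31) lies above the market-clearing price, it is binding.
At p = 31: qd = 128 - 4·31 = 4 and qs = 8·31 - 220 = 28.
Consumer surplus without the control is ½ · (32 - 29) · 12 = 18.
With the floor, consumers buy 4 units at 31, so CS = ½ · (32 - 31) · 4 = 2.
Change in consumer surplus = 2 - 18 = -16.

-16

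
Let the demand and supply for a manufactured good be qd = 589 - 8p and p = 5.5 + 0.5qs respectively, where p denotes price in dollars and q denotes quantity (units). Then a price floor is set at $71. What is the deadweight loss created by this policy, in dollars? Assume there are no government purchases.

2420

Rearranging supply gives qs = 2p - 11. Equilibrium: 589 - 8p = 2p - 11, so 600 = 10p and p* = 60, q* = 109.
The floor of 71 is above the equilibrium price 60, so it binds.
At p = 71: qd = 589 - 8·71 = 21 and qs = 2·71 - 11 = 131.
Quantity traded falls to 21. At q = 21 the demand price is (589 - 21)/8 = 71 and the supply price is (11 + 21)/2 = 16.
Deadweight loss = ½ · (71 - 16) · (109 - 21) = ½ · 55 · 88 = 2420.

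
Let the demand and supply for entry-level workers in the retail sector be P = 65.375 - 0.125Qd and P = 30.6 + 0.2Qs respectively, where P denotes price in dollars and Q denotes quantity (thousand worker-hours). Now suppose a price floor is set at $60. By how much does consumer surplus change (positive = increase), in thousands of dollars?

-600

Rearranging demand gives Qd = 523 - 8P; rearranging supply gives Qs = 5P - 153. Setting quantity demanded equal to quantity supplied, 523 - 8P = 5P - 153, gives P* = 52 and Q* = 107.
Since 60 > 52, the floor is binding.
At P = 60: Qd = 523 - 8·60 = 43 and Qs = 5·60 - 153 = 147.
Consumer surplus without the control is ½ · (65.375 - 52) · 107 = 715.5625.
With the floor, consumers buy 43 units at 60, so CS = ½ · (65.375 - 60) · 43 = 115.5625.
Change in consumer surplus = 115.5625 - 715.5625 = -600.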